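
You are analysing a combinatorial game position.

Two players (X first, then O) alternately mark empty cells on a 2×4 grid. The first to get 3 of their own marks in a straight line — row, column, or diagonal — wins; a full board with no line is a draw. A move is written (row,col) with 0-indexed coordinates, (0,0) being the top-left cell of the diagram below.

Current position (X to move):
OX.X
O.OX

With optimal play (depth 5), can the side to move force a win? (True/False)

p1 X@[OX.X/O.OX]: (0,2)[OXXX/O.OX]+1* (1,1)[OX.X/OXOX]+0
p2 O@[OXXX/O.OX] terminal -1; root [OX.X/O.OX] d5

X winning at [OX.X/O.OX]: True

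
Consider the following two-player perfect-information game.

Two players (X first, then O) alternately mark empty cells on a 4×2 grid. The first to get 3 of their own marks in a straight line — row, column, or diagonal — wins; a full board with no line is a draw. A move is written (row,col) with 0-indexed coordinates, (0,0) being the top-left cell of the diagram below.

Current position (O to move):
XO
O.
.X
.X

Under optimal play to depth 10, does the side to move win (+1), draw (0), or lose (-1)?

value(XO/O./.X/.X, O) = 0

ply 1, O at XO/O./.X/.X | (1,1)=+0→XO/OO/.X/.X*; (2,0)=-1→XO/O./OX/.X; (3,0)=-1→XO/O./.X/OX
ply 2, X at XO/OO/.X/.X | (2,0)=+0→XO/OO/XX/.X*; (3,0)=+0→XO/OO/.X/XX
ply 3, O at XO/OO/XX/.X | (3,0)=+0→XO/OO/XX/OX*
ply 4: XO/OO/XX/OX is terminal +0 (X); from XO/O./.X/.X depth 10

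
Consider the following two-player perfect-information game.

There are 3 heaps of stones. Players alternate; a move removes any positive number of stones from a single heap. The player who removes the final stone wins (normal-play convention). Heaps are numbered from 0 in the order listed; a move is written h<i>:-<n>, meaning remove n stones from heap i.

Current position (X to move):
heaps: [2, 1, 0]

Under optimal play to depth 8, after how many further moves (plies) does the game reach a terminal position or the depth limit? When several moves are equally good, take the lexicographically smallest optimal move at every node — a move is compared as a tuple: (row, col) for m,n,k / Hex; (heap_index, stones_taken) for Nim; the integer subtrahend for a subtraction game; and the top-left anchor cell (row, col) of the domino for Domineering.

PV length from [(2,1,0)]: 3 plies

[(2,1,0)] X move#1: h0:-1:+1/(1,1,0)*, h0:-2:-1/(0,1,0), h1:-1:-1/(2,0,0)
[(1,1,0)] O move#2: h0:-1:-1/(0,1,0)*, h1:-1:-1/(1,0,0)
[(0,1,0)] X move#3: h1:-1:+1/(0,0,0)*
[(0,0,0)] end (terminal -1, O#4); searched (2,1,0) to 8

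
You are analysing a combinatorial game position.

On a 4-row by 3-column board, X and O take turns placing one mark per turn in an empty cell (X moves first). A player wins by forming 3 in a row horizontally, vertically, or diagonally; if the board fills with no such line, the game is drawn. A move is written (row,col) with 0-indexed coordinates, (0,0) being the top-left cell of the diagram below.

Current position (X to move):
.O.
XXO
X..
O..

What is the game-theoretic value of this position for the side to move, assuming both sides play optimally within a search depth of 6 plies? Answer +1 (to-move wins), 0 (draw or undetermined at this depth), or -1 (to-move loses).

value(.O./XXO/X../O.., X) = +1

ply 1, X at .O./XXO/X../O.. | (0,0)=+1→XO./XXO/X../O..*; (0,2)=+1→.OX/XXO/X../O..; (2,1)=+1→.O./XXO/XX./O..; (2,2)=-1→.O./XXO/X.X/O..; (3,1)=-1→.O./XXO/X../OX.; (3,2)=-1→.O./XXO/X../O.X
ply 2: XO./XXO/X../O.. is terminal -1 (O); from .O./XXO/X../O.. depth 6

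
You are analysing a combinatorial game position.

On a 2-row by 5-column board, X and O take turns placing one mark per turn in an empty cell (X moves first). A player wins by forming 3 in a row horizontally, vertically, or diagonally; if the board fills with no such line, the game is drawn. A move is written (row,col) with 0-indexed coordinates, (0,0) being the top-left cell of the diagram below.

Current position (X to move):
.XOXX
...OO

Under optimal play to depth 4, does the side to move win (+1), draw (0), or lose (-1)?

value(.XOXX/...OO, X) = 0

p1 X@[.XOXX/...OO]: (0,0)[XXOXX/...OO]-1 (1,0)[.XOXX/X..OO]-1 (1,1)[.XOXX/.X.OO]-1 (1,2)[.XOXX/..XOO]+0*
p2 O@[.XOXX/..XOO]: (0,0)[OXOXX/..XOO]+0* (1,0)[.XOXX/O.XOO]+0 (1,1)[.XOXX/.OXOO]+0
p3 X@[OXOXX/..XOO]: (1,0)[OXOXX/X.XOO]+0* (1,1)[OXOXX/.XXOO]+0
p4 O@[OXOXX/X.XOO]: (1,1)[OXOXX/XOXOO]+0*
p5 X@[OXOXX/XOXOO] terminal +0; root [.XOXX/...OO] d4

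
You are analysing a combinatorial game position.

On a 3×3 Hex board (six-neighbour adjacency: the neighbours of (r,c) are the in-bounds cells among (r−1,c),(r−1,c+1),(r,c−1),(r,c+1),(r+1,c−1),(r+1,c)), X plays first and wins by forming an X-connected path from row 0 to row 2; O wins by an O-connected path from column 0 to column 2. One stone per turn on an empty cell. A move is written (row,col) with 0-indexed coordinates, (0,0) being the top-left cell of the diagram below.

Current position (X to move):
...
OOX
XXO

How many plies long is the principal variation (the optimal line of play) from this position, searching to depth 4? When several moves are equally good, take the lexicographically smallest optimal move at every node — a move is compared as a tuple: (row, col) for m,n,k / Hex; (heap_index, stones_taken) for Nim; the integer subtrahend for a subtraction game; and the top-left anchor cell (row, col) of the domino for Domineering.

p1 X@[.../OOX/XXO]: (0,0)[X../OOX/XXO]-1 (0,1)[.X./OOX/XXO]-1 (0,2)[..X/OOX/XXO]+1*
p2 O@[..X/OOX/XXO] terminal -1; root [.../OOX/XXO] d4

PV length from [.../OOX/XXO]: 1 ply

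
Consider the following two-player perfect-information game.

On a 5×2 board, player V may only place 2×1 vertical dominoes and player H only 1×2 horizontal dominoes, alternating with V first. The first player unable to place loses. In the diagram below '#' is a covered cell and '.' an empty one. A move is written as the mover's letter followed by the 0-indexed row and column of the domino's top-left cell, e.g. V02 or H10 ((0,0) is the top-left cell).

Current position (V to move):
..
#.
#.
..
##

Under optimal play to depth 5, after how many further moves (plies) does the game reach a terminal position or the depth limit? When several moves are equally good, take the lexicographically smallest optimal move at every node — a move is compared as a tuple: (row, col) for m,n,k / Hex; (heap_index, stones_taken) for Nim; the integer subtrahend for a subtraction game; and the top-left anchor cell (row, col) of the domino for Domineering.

p1 V@[../#./#./../##]: V01[.#/##/#./../##]-1* V11[../##/##/../##]-1 V21[../#./##/.#/##]-1
p2 H@[.#/##/#./../##]: H30[.#/##/#./##/##]+1*
p3 V@[.#/##/#./##/##] terminal -1; root [../#./#./../##] d5

PV length from [../#./#./../##]: 2 plies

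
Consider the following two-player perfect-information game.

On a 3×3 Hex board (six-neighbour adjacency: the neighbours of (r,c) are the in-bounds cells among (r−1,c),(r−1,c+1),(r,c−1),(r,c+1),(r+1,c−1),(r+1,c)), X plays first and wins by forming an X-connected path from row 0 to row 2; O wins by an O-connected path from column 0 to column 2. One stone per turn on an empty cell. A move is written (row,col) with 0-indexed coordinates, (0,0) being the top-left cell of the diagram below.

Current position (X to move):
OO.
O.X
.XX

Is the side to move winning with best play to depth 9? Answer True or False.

X winning at [OO./O.X/.XX]: True

[OO./O.X/.XX] X move#1: (0,2):+1/OOX/O.X/.XX*, (1,1):-1/OO./OXX/.XX, (2,0):-1/OO./O.X/XXX
[OOX/O.X/.XX] end (terminal -1, O#2); searched OO./O.X/.XX to 9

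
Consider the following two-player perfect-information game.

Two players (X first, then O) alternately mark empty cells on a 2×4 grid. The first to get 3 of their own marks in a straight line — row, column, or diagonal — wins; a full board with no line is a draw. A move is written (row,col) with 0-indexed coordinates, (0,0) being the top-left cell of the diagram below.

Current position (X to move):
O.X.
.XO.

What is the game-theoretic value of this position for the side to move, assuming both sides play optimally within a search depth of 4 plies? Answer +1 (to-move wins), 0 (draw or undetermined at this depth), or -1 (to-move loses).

ply 1, X at O.X./.XO. | (0,1)=+0→OXX./.XO.*; (0,3)=+0→O.XX/.XO.; (1,0)=+0→O.X./XXO.; (1,3)=+0→O.X./.XOX
ply 2, O at OXX./.XO. | (0,3)=+0→OXXO/.XO.*; (1,0)=-1→OXX./OXO.; (1,3)=-1→OXX./.XOO
ply 3, X at OXXO/.XO. | (1,0)=+0→OXXO/XXO.*; (1,3)=+0→OXXO/.XOX
ply 4, O at OXXO/XXO. | (1,3)=+0→OXXO/XXOO*
ply 5: OXXO/XXOO is terminal +0 (X); from O.X./.XO. depth 4

value(O.X./.XO., X) = 0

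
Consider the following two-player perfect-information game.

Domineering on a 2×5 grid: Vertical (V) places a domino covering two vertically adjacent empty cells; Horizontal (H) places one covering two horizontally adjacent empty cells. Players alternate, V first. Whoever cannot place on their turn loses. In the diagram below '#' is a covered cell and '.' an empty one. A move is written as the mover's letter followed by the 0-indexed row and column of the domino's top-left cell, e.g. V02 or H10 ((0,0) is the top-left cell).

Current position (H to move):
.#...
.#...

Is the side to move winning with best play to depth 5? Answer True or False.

ply 1, H at .#.../.#... | H02=-1→.###./.#...*; H03=-1→.#.##/.#...; H12=-1→.#.../.###.; H13=-1→.#.../.#.##
ply 2, V at .###./.#... | V00=-1→####./##...; V04=+1→.####/.#..#*
ply 3, H at .####/.#..# | H12=-1→.####/.####*
ply 4, V at .####/.#### | V00=+1→#####/#####*
ply 5: #####/##### is terminal -1 (H); from .#.../.#... depth 5

H winning at [.#.../.#...]: False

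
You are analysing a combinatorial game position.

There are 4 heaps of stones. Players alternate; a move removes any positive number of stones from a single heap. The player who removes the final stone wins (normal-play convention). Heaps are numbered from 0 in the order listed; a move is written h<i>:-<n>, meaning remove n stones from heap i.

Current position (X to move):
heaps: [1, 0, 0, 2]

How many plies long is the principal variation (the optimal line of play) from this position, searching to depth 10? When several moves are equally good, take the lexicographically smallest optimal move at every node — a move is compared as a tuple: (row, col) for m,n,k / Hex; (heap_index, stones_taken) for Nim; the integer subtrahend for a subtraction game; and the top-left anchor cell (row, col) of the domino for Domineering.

ply 1, X at (1,0,0,2) | h0:-1=-1→(0,0,0,2); h3:-1=+1→(1,0,0,1)*; h3:-2=-1→(1,0,0,0)
ply 2, O at (1,0,0,1) | h0:-1=-1→(0,0,0,1)*; h3:-1=-1→(1,0,0,0)
ply 3, X at (0,0,0,1) | h3:-1=+1→(0,0,0,0)*
ply 4: (0,0,0,0) is terminal -1 (O); from (1,0,0,2) depth 10

PV length from [(1,0,0,2)]: 3 plies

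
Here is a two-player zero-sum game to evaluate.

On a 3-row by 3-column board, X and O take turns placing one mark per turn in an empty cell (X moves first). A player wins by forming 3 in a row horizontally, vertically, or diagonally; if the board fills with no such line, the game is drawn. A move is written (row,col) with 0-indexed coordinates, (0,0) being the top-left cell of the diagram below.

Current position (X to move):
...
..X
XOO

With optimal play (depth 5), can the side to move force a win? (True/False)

X winning at [.../..X/XOO]: True

p1 X@[.../..X/XOO]: (0,0)[X../..X/XOO]+1* (0,1)[.X./..X/XOO]+1 (0,2)[..X/..X/XOO]-1 (1,0)[.../X.X/XOO]+1 (1,1)[.../.XX/XOO]+1
p2 O@[X../..X/XOO]: (0,1)[XO./..X/XOO]-1* (0,2)[X.O/..X/XOO]-1 (1,0)[X../O.X/XOO]-1 (1,1)[X../.OX/XOO]-1
p3 X@[XO./..X/XOO]: (0,2)[XOX/..X/XOO]-1 (1,0)[XO./X.X/XOO]+1* (1,1)[XO./.XX/XOO]+1
p4 O@[XO./X.X/XOO] terminal -1; root [.../..X/XOO] d5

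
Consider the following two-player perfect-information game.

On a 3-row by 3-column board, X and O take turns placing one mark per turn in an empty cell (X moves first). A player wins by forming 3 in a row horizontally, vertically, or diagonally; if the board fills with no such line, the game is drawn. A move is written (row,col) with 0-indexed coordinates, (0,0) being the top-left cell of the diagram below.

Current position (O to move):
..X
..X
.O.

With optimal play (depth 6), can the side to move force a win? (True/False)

ply 1, O at ..X/..X/.O. | (0,0)=-1→O.X/..X/.O.; (0,1)=-1→.OX/..X/.O.; (1,0)=-1→..X/O.X/.O.; (1,1)=-1→..X/.OX/.O.; (2,0)=-1→..X/..X/OO.; (2,2)=+1→..X/..X/.OO*
ply 2, X at ..X/..X/.OO | (0,0)=-1→X.X/..X/.OO*; (0,1)=-1→.XX/..X/.OO; (1,0)=-1→..X/X.X/.OO; (1,1)=-1→..X/.XX/.OO; (2,0)=-1→..X/..X/XOO
ply 3, O at X.X/..X/.OO | (0,1)=+1→XOX/..X/.OO*; (1,0)=-1→X.X/O.X/.OO; (1,1)=-1→X.X/.OX/.OO; (2,0)=+1→X.X/..X/OOO
ply 4, X at XOX/..X/.OO | (1,0)=-1→XOX/X.X/.OO*; (1,1)=-1→XOX/.XX/.OO; (2,0)=-1→XOX/..X/XOO
ply 5, O at XOX/X.X/.OO | (1,1)=+1→XOX/XOX/.OO*; (2,0)=+1→XOX/X.X/OOO
ply 6: XOX/XOX/.OO is terminal -1 (X); from ..X/..X/.O. depth 6

O winning at [..X/..X/.O.]: True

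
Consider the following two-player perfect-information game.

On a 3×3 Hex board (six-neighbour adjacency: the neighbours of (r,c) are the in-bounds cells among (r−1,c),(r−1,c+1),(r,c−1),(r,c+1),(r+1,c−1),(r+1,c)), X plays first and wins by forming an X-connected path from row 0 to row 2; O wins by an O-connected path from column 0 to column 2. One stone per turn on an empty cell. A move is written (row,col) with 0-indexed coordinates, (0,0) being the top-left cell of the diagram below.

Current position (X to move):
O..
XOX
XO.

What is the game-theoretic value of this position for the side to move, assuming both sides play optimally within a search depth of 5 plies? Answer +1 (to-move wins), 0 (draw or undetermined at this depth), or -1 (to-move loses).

value(O../XOX/XO., X) = +1

ply 1, X at O../XOX/XO. | (0,1)=+1→OX./XOX/XO.*; (0,2)=+1→O.X/XOX/XO.; (2,2)=+1→O../XOX/XOX
ply 2: OX./XOX/XO. is terminal -1 (O); from O../XOX/XO. depth 5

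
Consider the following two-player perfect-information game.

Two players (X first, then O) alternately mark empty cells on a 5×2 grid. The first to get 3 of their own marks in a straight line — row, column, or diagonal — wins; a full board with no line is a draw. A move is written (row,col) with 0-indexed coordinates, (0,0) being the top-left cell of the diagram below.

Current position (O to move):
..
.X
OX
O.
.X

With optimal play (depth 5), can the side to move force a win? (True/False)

O winning at [../.X/OX/O./.X]: True

ply 1, O at ../.X/OX/O./.X | (0,0)=-1→O./.X/OX/O./.X; (0,1)=-1→.O/.X/OX/O./.X; (1,0)=+1→../OX/OX/O./.X*; (3,1)=-1→../.X/OX/OO/.X; (4,0)=+1→../.X/OX/O./OX
ply 2: ../OX/OX/O./.X is terminal -1 (X); from ../.X/OX/O./.X depth 5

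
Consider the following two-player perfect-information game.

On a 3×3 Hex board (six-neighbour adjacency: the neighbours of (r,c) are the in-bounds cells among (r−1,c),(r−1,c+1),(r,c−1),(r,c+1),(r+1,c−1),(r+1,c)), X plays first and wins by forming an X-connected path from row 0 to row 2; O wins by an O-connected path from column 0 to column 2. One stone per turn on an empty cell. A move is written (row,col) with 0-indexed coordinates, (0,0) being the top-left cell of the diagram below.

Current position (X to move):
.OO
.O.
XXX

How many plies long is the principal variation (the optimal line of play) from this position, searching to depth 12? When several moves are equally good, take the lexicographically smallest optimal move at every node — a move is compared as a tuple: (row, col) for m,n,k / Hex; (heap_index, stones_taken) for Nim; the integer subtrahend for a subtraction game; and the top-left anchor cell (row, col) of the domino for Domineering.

PV length from [.OO/.O./XXX]: 2 plies

p1 X@[.OO/.O./XXX]: (0,0)[XOO/.O./XXX]-1* (1,0)[.OO/XO./XXX]-1 (1,2)[.OO/.OX/XXX]-1
p2 O@[XOO/.O./XXX]: (1,0)[XOO/OO./XXX]+1* (1,2)[XOO/.OO/XXX]-1
p3 X@[XOO/OO./XXX] terminal -1; root [.OO/.O./XXX] d12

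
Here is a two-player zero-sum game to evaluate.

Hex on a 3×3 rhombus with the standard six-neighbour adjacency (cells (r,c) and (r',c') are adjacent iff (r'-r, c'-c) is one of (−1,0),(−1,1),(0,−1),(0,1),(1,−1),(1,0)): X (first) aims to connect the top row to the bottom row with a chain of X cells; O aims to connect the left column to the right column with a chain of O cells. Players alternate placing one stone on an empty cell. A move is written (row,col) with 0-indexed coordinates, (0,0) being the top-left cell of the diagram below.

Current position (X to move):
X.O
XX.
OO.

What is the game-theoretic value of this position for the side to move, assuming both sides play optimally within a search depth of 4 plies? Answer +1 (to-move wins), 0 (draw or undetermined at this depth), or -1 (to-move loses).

value(X.O/XX./OO., X) = -1

ply 1, X at X.O/XX./OO. | (0,1)=-1→XXO/XX./OO.*; (1,2)=-1→X.O/XXX/OO.; (2,2)=-1→X.O/XX./OOX
ply 2, O at XXO/XX./OO. | (1,2)=+1→XXO/XXO/OO.*; (2,2)=+1→XXO/XX./OOO
ply 3: XXO/XXO/OO. is terminal -1 (X); from X.O/XX./OO. depth 4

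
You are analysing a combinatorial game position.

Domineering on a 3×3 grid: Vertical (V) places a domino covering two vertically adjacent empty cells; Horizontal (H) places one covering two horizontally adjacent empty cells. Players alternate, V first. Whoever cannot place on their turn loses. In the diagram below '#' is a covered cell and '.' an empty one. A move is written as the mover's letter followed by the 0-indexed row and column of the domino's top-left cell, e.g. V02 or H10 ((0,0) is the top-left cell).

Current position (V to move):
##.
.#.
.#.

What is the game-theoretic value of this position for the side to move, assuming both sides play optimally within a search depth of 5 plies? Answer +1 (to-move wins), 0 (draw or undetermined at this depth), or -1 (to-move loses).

ply 1, V at ##./.#./.#. | V02=+1→###/.##/.#.*; V10=+1→##./##./##.; V12=+1→##./.##/.##
ply 2: ###/.##/.#. is terminal -1 (H); from ##./.#./.#. depth 5

value(##./.#./.#., V) = +1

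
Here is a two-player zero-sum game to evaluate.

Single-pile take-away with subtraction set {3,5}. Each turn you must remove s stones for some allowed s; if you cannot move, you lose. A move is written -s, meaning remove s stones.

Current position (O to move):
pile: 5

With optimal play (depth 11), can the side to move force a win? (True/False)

p1 O@[5]: -3[2]+1* -5[0]+1
p2 X@[2] terminal -1; root [5] d11

O winning at [5]: True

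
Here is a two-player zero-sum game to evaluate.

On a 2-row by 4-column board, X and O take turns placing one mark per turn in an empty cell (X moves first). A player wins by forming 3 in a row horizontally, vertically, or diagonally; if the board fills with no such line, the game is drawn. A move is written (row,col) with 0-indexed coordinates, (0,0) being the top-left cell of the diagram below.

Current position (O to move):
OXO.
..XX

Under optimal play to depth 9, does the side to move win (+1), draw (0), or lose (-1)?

ply 1, O at OXO./..XX | (0,3)=-1→OXOO/..XX; (1,0)=-1→OXO./O.XX; (1,1)=+0→OXO./.OXX*
ply 2, X at OXO./.OXX | (0,3)=+0→OXOX/.OXX*; (1,0)=+0→OXO./XOXX
ply 3, O at OXOX/.OXX | (1,0)=+0→OXOX/OOXX*
ply 4: OXOX/OOXX is terminal +0 (X); from OXO./..XX depth 9

value(OXO./..XX, O) = 0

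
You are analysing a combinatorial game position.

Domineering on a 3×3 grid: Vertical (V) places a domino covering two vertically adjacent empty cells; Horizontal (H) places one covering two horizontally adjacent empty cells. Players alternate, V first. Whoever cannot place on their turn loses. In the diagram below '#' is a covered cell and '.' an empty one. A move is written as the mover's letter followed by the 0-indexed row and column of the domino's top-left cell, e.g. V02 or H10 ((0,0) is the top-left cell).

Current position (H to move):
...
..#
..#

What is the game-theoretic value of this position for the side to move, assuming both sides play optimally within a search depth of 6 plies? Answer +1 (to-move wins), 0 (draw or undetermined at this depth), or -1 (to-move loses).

value(.../..#/..#, H) = +1

p1 H@[.../..#/..#]: H00[##./..#/..#]-1 H01[.##/..#/..#]-1 H10[.../###/..#]+1* H20[.../..#/###]-1
p2 V@[.../###/..#] terminal -1; root [.../..#/..#] d6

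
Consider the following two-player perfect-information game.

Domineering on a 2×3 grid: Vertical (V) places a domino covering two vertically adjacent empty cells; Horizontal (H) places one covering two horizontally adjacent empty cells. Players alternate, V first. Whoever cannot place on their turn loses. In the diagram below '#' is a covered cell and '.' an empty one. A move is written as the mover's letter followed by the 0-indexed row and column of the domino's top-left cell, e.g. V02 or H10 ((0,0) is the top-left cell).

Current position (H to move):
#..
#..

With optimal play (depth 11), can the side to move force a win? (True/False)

H winning at [#../#..]: True

[#../#..] H move#1: H01:+1/###/#..*, H11:+1/#../###
[###/#..] end (terminal -1, V#2); searched #../#.. to 11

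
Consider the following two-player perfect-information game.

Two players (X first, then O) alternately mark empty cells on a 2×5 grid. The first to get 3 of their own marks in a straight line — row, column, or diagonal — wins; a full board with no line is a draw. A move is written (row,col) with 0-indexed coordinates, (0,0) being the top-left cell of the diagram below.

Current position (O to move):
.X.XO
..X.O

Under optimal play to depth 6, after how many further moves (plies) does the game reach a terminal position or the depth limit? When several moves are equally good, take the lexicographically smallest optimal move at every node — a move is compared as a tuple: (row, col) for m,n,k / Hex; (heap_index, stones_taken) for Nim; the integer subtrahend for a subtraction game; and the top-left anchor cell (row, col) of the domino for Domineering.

PV length from [.X.XO/..X.O]: 2 plies

[.X.XO/..X.O] O move#1: (0,0):-1/OX.XO/..X.O*, (0,2):-1/.XOXO/..X.O, (1,0):-1/.X.XO/O.X.O, (1,1):-1/.X.XO/.OX.O, (1,3):-1/.X.XO/..XOO
[OX.XO/..X.O] X move#2: (0,2):+1/OXXXO/..X.O*, (1,0):+1/OX.XO/X.X.O, (1,1):+1/OX.XO/.XX.O, (1,3):+1/OX.XO/..XXO
[OXXXO/..X.O] end (terminal -1, O#3); searched .X.XO/..X.O to 6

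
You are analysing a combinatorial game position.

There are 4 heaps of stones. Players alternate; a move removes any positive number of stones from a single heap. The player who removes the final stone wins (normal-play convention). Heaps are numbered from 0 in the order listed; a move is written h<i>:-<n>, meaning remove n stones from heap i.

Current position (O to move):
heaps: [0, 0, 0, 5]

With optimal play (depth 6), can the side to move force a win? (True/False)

[(0,0,0,5)] O move#1: h3:-1:-1/(0,0,0,4), h3:-2:-1/(0,0,0,3), h3:-3:-1/(0,0,0,2), h3:-4:-1/(0,0,0,1), h3:-5:+1/(0,0,0,0)*
[(0,0,0,0)] end (terminal -1, X#2); searched (0,0,0,5) to 6

O winning at [(0,0,0,5)]: True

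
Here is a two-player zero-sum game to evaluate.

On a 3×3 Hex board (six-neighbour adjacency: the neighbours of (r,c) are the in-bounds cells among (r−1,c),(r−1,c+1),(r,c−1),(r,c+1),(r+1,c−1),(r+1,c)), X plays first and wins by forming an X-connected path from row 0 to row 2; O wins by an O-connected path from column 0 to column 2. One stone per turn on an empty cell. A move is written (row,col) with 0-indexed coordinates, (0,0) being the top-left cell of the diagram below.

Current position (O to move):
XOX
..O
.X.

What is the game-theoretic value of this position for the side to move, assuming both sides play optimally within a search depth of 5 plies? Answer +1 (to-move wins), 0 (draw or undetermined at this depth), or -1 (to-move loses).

[XOX/..O/.X.] O move#1: (1,0):-1/XOX/O.O/.X., (1,1):+1/XOX/.OO/.X.*, (2,0):-1/XOX/..O/OX., (2,2):-1/XOX/..O/.XO
[XOX/.OO/.X.] X move#2: (1,0):-1/XOX/XOO/.X.*, (2,0):-1/XOX/.OO/XX., (2,2):-1/XOX/.OO/.XX
[XOX/XOO/.X.] O move#3: (2,0):+1/XOX/XOO/OX.*, (2,2):-1/XOX/XOO/.XO
[XOX/XOO/OX.] end (terminal -1, X#4); searched XOX/..O/.X. to 5

value(XOX/..O/.X., O) = +1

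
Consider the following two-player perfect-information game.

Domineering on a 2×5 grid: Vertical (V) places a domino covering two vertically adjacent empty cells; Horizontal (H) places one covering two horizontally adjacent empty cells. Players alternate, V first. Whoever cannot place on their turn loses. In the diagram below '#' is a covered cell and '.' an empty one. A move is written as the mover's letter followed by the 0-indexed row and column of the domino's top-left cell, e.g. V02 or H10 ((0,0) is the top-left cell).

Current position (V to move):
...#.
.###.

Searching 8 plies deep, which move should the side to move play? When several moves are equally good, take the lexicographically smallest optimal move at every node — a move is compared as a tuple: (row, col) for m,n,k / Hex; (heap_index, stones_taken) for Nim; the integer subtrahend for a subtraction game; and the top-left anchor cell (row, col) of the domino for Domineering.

V's best at [...#./.###.]: V00

p1 V@[...#./.###.]: V00[#..#./####.]+1* V04[...##/.####]-1
p2 H@[#..#./####.]: H01[####./####.]-1*
p3 V@[####./####.]: V04[#####/#####]+1*
p4 H@[#####/#####] terminal -1; root [...#./.###.] d8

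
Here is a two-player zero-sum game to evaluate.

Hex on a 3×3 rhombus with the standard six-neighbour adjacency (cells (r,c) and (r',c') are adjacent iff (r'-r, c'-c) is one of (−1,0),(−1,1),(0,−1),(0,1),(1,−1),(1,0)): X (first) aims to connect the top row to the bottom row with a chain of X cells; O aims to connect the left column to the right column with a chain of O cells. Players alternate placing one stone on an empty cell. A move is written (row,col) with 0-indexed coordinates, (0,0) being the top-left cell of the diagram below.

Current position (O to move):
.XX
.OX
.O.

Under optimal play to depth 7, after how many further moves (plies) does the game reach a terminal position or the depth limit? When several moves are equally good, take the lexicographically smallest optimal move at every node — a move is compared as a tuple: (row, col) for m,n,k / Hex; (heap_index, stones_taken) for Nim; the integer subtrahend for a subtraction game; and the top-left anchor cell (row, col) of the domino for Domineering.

p1 O@[.XX/.OX/.O.]: (0,0)[OXX/.OX/.O.]-1 (1,0)[.XX/OOX/.O.]-1 (2,0)[.XX/.OX/OO.]-1 (2,2)[.XX/.OX/.OO]+1*
p2 X@[.XX/.OX/.OO]: (0,0)[XXX/.OX/.OO]-1* (1,0)[.XX/XOX/.OO]-1 (2,0)[.XX/.OX/XOO]-1
p3 O@[XXX/.OX/.OO]: (1,0)[XXX/OOX/.OO]+1* (2,0)[XXX/.OX/OOO]+1
p4 X@[XXX/OOX/.OO] terminal -1; root [.XX/.OX/.O.] d7

PV length from [.XX/.OX/.O.]: 3 plies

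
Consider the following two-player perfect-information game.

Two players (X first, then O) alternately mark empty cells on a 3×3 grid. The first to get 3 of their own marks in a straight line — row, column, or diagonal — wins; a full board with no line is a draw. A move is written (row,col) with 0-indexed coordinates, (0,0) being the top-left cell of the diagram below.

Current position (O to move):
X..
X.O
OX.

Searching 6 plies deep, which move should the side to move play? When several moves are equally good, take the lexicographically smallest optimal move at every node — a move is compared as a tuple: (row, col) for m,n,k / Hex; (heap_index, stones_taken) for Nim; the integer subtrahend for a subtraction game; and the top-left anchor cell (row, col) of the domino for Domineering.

[X../X.O/OX.] O move#1: (0,1):+0/XO./X.O/OX., (0,2):+1/X.O/X.O/OX.*, (1,1):+0/X../XOO/OX., (2,2):+0/X../X.O/OXO
[X.O/X.O/OX.] X move#2: (0,1):-1/XXO/X.O/OX.*, (1,1):-1/X.O/XXO/OX., (2,2):-1/X.O/X.O/OXX
[XXO/X.O/OX.] O move#3: (1,1):+1/XXO/XOO/OX.*, (2,2):+1/XXO/X.O/OXO
[XXO/XOO/OX.] end (terminal -1, X#4); searched X../X.O/OX. to 6

O's best at [X../X.O/OX.]: (0,2)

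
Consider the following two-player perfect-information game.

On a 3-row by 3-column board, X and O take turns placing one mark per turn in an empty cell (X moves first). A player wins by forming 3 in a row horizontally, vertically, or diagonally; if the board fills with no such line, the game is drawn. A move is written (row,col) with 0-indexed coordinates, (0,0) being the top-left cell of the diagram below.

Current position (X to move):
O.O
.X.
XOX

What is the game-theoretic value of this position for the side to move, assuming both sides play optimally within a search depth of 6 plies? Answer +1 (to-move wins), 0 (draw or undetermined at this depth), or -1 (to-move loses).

value(O.O/.X./XOX, X) = 0

p1 X@[O.O/.X./XOX]: (0,1)[OXO/.X./XOX]+0* (1,0)[O.O/XX./XOX]-1 (1,2)[O.O/.XX/XOX]-1
p2 O@[OXO/.X./XOX]: (1,0)[OXO/OX./XOX]+0* (1,2)[OXO/.XO/XOX]+0
p3 X@[OXO/OX./XOX]: (1,2)[OXO/OXX/XOX]+0*
p4 O@[OXO/OXX/XOX] terminal +0; root [O.O/.X./XOX] d6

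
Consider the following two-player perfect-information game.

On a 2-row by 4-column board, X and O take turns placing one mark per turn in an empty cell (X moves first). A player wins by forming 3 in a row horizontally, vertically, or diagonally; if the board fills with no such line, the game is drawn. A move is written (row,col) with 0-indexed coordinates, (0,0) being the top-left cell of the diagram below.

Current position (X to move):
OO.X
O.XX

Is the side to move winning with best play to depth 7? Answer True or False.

X winning at [OO.X/O.XX]: True

p1 X@[OO.X/O.XX]: (0,2)[OOXX/O.XX]+0 (1,1)[OO.X/OXXX]+1*
p2 O@[OO.X/OXXX] terminal -1; root [OO.X/O.XX] d7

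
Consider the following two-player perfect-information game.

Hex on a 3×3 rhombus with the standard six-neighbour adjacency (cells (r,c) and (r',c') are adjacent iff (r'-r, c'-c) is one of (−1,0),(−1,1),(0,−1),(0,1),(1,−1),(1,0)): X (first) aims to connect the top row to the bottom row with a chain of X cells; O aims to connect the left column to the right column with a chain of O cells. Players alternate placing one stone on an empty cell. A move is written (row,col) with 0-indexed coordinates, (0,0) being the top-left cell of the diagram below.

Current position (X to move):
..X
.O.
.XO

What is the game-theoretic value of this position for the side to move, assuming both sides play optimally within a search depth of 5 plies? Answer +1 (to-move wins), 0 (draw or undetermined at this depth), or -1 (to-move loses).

[..X/.O./.XO] X move#1: (0,0):-1/X.X/.O./.XO, (0,1):-1/.XX/.O./.XO, (1,0):+1/..X/XO./.XO*, (1,2):+1/..X/.OX/.XO, (2,0):+1/..X/.O./XXO
[..X/XO./.XO] O move#2: (0,0):-1/O.X/XO./.XO*, (0,1):-1/.OX/XO./.XO, (1,2):-1/..X/XOO/.XO, (2,0):-1/..X/XO./OXO
[O.X/XO./.XO] X move#3: (0,1):+1/OXX/XO./.XO*, (1,2):+1/O.X/XOX/.XO, (2,0):+1/O.X/XO./XXO
[OXX/XO./.XO] O move#4: (1,2):-1/OXX/XOO/.XO*, (2,0):-1/OXX/XO./OXO
[OXX/XOO/.XO] X move#5: (2,0):+1/OXX/XOO/XXO*
[OXX/XOO/XXO] end (terminal -1, O#6); searched ..X/.O./.XO to 5

value(..X/.O./.XO, X) = +1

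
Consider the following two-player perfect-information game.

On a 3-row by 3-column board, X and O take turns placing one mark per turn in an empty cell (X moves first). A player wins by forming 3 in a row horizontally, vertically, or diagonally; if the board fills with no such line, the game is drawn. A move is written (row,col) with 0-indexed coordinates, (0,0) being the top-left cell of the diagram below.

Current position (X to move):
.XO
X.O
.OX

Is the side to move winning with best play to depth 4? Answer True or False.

ply 1, X at .XO/X.O/.OX | (0,0)=+1→XXO/X.O/.OX*; (1,1)=+0→.XO/XXO/.OX; (2,0)=+0→.XO/X.O/XOX
ply 2, O at XXO/X.O/.OX | (1,1)=-1→XXO/XOO/.OX*; (2,0)=-1→XXO/X.O/OOX
ply 3, X at XXO/XOO/.OX | (2,0)=+1→XXO/XOO/XOX*
ply 4: XXO/XOO/XOX is terminal -1 (O); from .XO/X.O/.OX depth 4

X winning at [.XO/X.O/.OX]: True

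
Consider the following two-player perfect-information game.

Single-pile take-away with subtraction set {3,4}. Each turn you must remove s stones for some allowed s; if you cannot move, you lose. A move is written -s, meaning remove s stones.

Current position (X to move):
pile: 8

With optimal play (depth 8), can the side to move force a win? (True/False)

X winning at [8]: False

[8] X move#1: -3:-1/5*, -4:-1/4
[5] O move#2: -3:+1/2*, -4:+1/1
[2] end (terminal -1, X#3); searched 8 to 8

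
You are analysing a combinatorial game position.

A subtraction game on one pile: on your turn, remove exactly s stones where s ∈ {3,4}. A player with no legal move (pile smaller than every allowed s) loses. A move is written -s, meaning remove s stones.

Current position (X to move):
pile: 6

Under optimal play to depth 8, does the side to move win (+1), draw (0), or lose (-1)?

ply 1, X at 6 | -3=-1→3; -4=+1→2*
ply 2: 2 is terminal -1 (O); from 6 depth 8

value(6, X) = +1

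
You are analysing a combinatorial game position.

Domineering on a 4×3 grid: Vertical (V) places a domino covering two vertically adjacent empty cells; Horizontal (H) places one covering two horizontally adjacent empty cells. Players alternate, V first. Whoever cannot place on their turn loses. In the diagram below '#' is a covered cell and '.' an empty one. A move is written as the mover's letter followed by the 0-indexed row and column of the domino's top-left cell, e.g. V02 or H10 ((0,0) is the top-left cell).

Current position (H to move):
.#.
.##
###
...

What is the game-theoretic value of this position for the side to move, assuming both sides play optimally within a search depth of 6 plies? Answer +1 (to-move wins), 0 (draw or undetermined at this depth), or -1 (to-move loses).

value(.#./.##/###/..., H) = -1

p1 H@[.#./.##/###/...]: H30[.#./.##/###/##.]-1* H31[.#./.##/###/.##]-1
p2 V@[.#./.##/###/##.]: V00[##./###/###/##.]+1*
p3 H@[##./###/###/##.] terminal -1; root [.#./.##/###/...] d6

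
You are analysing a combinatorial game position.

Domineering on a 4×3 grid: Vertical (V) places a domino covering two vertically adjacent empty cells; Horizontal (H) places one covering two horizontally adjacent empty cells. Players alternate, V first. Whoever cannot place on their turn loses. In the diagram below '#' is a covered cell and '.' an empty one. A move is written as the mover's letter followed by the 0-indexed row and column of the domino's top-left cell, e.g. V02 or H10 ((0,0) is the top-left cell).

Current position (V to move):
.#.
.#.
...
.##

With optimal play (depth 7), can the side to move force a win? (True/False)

V winning at [.#./.#./.../.##]: True

ply 1, V at .#./.#./.../.## | V00=+1→##./##./.../.##*; V02=+1→.##/.##/.../.##; V10=+1→.#./##./#../.##; V12=+1→.#./.##/..#/.##; V20=+1→.#./.#./#../###
ply 2, H at ##./##./.../.## | H20=-1→##./##./##./.##*; H21=-1→##./##./.##/.##
ply 3, V at ##./##./##./.## | V02=+1→###/###/##./.##*; V12=+1→##./###/###/.##
ply 4: ###/###/##./.## is terminal -1 (H); from .#./.#./.../.## depth 7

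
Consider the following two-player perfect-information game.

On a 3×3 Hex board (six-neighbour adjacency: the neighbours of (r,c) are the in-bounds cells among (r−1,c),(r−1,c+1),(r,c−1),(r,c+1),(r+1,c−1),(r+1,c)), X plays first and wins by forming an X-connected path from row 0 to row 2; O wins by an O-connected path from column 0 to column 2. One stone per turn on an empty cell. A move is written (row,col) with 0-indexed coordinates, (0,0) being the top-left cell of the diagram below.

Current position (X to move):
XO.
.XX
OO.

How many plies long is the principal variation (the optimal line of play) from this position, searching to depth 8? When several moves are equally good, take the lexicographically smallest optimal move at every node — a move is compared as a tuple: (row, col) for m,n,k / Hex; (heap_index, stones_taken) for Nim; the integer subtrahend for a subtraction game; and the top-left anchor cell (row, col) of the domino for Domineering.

PV length from [XO./.XX/OO.]: 3 plies

p1 X@[XO./.XX/OO.]: (0,2)[XOX/.XX/OO.]-1 (1,0)[XO./XXX/OO.]-1 (2,2)[XO./.XX/OOX]+1*
p2 O@[XO./.XX/OOX]: (0,2)[XOO/.XX/OOX]-1* (1,0)[XO./OXX/OOX]-1
p3 X@[XOO/.XX/OOX]: (1,0)[XOO/XXX/OOX]+1*
p4 O@[XOO/XXX/OOX] terminal -1; root [XO./.XX/OO.] d8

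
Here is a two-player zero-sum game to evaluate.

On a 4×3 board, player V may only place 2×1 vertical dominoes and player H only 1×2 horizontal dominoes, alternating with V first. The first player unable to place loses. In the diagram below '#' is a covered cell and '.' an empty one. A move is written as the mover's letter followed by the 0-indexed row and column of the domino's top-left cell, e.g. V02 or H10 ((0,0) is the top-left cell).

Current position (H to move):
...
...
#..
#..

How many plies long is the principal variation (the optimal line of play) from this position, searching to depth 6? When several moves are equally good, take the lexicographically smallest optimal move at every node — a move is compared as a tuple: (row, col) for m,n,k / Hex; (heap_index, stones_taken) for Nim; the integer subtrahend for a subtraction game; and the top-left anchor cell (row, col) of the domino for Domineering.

PV length from [.../.../#../#..]: 4 plies

ply 1, H at .../.../#../#.. | H00=-1→##./.../#../#..*; H01=-1→.##/.../#../#..; H10=-1→.../##./#../#..; H11=-1→.../.##/#../#..; H21=-1→.../.../###/#..; H31=-1→.../.../#../###
ply 2, V at ##./.../#../#.. | V02=-1→###/..#/#../#..; V11=+1→##./.#./##./#..*; V12=+1→##./..#/#.#/#..; V21=+1→##./.../##./##.; V22=+1→##./.../#.#/#.#
ply 3, H at ##./.#./##./#.. | H31=-1→##./.#./##./###*
ply 4, V at ##./.#./##./### | V02=+1→###/.##/##./###*; V12=+1→##./.##/###/###
ply 5: ###/.##/##./### is terminal -1 (H); from .../.../#../#.. depth 6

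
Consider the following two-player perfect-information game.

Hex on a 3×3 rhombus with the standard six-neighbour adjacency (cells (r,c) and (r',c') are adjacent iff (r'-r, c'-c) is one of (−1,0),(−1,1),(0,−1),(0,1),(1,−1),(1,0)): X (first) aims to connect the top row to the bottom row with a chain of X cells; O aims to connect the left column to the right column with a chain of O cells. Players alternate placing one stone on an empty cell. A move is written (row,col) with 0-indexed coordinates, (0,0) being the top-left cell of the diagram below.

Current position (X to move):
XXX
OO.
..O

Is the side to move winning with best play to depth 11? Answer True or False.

[XXX/OO./..O] X move#1: (1,2):-1/XXX/OOX/..O*, (2,0):-1/XXX/OO./X.O, (2,1):-1/XXX/OO./.XO
[XXX/OOX/..O] O move#2: (2,0):-1/XXX/OOX/O.O, (2,1):+1/XXX/OOX/.OO*
[XXX/OOX/.OO] end (terminal -1, X#3); searched XXX/OO./..O to 11

X winning at [XXX/OO./..O]: False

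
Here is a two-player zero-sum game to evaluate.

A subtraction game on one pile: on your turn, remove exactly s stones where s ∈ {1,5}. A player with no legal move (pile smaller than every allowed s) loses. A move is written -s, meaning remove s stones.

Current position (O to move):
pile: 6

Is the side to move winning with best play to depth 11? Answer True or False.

O winning at [6]: False

[6] O move#1: -1:-1/5*, -5:-1/1
[5] X move#2: -1:+1/4*, -5:+1/0
[4] O move#3: -1:-1/3*
[3] X move#4: -1:+1/2*
[2] O move#5: -1:-1/1*
[1] X move#6: -1:+1/0*
[0] end (terminal -1, O#7); searched 6 to 11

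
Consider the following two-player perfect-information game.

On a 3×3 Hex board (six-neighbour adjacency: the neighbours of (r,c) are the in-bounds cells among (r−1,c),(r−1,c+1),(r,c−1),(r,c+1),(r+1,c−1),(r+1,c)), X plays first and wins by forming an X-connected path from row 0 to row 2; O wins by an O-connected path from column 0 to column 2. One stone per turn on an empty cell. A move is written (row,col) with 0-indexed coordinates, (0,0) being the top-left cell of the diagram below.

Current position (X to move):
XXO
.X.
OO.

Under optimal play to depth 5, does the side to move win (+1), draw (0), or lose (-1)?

value(XXO/.X./OO., X) = -1

ply 1, X at XXO/.X./OO. | (1,0)=-1→XXO/XX./OO.*; (1,2)=-1→XXO/.XX/OO.; (2,2)=-1→XXO/.X./OOX
ply 2, O at XXO/XX./OO. | (1,2)=+1→XXO/XXO/OO.*; (2,2)=+1→XXO/XX./OOO
ply 3: XXO/XXO/OO. is terminal -1 (X); from XXO/.X./OO. depth 5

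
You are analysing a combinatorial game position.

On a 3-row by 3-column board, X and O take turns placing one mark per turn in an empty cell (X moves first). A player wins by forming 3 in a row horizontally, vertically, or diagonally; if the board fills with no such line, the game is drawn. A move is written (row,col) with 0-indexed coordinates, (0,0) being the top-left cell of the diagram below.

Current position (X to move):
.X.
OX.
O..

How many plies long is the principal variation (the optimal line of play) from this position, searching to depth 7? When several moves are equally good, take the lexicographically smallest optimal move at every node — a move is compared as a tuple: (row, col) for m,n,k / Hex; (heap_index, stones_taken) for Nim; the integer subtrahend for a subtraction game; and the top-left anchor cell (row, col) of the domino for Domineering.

ply 1, X at .X./OX./O.. | (0,0)=+1→XX./OX./O..*; (0,2)=-1→.XX/OX./O..; (1,2)=-1→.X./OXX/O..; (2,1)=+1→.X./OX./OX.; (2,2)=-1→.X./OX./O.X
ply 2, O at XX./OX./O.. | (0,2)=-1→XXO/OX./O..*; (1,2)=-1→XX./OXO/O..; (2,1)=-1→XX./OX./OO.; (2,2)=-1→XX./OX./O.O
ply 3, X at XXO/OX./O.. | (1,2)=+1→XXO/OXX/O..*; (2,1)=+1→XXO/OX./OX.; (2,2)=+1→XXO/OX./O.X
ply 4, O at XXO/OXX/O.. | (2,1)=-1→XXO/OXX/OO.*; (2,2)=-1→XXO/OXX/O.O
ply 5, X at XXO/OXX/OO. | (2,2)=+1→XXO/OXX/OOX*
ply 6: XXO/OXX/OOX is terminal -1 (O); from .X./OX./O.. depth 7

PV length from [.X./OX./O..]: 5 plies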